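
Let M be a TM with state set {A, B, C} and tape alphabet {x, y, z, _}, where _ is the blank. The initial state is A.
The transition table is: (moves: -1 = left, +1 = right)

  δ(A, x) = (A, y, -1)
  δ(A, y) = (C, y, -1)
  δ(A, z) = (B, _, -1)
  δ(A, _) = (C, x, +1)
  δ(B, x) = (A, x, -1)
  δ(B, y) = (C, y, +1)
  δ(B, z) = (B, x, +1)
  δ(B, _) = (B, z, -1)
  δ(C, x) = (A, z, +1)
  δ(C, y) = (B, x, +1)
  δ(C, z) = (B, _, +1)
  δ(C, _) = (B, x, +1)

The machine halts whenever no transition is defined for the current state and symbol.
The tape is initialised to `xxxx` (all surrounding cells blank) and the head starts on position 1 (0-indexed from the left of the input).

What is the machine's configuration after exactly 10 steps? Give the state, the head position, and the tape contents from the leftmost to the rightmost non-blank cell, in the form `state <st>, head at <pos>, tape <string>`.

state B, head at 3, tape xxyxy

A | _x[x]xx   read x → write y, move -1, go to A
A | _[x]yxx   read x → write y, move -1, go to A
A | [_]yyxx   read _ → write x, move +1, go to C
C | x[y]yxx   read y → write x, move +1, go to B
B | xx[y]xx   read y → write y, move +1, go to C
C | xxy[x]x   read x → write z, move +1, go to A
A | xxyz[x]   read x → write y, move -1, go to A
A | xxy[z]y   read z → write _, move -1, go to B
B | xx[y]_y   read y → write y, move +1, go to C
C | xxy[_]y   read _ → write x, move +1, go to B
B | xxyx[y]
After 10 steps: state B, head at 3, tape xxyxy.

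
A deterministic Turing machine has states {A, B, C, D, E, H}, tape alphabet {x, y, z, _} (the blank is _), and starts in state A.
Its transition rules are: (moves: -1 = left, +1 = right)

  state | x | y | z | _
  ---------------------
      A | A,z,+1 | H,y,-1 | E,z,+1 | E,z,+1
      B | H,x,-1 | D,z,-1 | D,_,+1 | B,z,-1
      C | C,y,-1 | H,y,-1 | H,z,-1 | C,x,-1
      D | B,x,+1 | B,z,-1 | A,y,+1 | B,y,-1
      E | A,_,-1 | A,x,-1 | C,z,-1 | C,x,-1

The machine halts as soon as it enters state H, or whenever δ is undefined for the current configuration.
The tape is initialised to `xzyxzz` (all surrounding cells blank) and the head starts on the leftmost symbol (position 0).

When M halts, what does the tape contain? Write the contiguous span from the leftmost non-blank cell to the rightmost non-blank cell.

state=A head=0 tape=[x]zyxzz   (A,x)→(A,z,+1)
state=A head=1 tape=z[z]yxzz   (A,z)→(E,z,+1)
state=E head=2 tape=zz[y]xzz   (E,y)→(A,x,-1)
state=A head=1 tape=z[z]xxzz   (A,z)→(E,z,+1)
state=E head=2 tape=zz[x]xzz   (E,x)→(A,_,-1)
state=A head=1 tape=z[z]_xzz   (A,z)→(E,z,+1)
state=E head=2 tape=zz[_]xzz   (E,_)→(C,x,-1)
state=C head=1 tape=z[z]xxzz   (C,z)→(H,z,-1)
state=H head=0 tape=[z]zxxzz
The non-blank tape span at halt is zzxxzz.

zzxxzz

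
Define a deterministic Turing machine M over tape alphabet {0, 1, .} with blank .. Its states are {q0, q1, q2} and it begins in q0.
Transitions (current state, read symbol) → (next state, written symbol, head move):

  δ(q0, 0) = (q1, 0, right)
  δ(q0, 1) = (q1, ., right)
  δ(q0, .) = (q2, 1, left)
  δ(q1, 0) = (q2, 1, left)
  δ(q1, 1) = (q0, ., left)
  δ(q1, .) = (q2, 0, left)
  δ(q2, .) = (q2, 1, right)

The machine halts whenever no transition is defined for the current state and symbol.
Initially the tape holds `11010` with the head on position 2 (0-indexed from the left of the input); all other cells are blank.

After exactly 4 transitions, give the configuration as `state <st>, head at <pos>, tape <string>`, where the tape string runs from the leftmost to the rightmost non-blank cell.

state q2, head at 2, tape 11000

q0 | 11[0]10   read 0 → write 0, move right, go to q1
q1 | 110[1]0   read 1 → write ., move left, go to q0
q0 | 11[0].0   read 0 → write 0, move right, go to q1
q1 | 110[.]0   read . → write 0, move left, go to q2
q2 | 11[0]00
After 4 steps: state q2, head at 2, tape 11000.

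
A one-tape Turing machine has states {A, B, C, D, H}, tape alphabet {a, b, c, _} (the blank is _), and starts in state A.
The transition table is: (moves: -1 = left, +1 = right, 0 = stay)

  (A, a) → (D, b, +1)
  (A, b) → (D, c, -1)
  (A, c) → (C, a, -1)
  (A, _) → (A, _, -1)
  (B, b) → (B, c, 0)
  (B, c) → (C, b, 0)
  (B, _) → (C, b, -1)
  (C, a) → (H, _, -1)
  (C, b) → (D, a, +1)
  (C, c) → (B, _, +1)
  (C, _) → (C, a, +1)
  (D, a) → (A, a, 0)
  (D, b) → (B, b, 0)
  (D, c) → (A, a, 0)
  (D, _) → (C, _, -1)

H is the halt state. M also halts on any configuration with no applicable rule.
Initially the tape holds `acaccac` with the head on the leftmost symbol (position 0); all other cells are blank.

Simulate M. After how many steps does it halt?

17

A | [a]caccac_   read a → write b, move +1, go to D
D | b[c]accac_   read c → write a, move 0, go to A
A | b[a]accac_   read a → write b, move +1, go to D
D | bb[a]ccac_   read a → write a, move 0, go to A
A | bb[a]ccac_   read a → write b, move +1, go to D
D | bbb[c]cac_   read c → write a, move 0, go to A
A | bbb[a]cac_   read a → write b, move +1, go to D
D | bbbb[c]ac_   read c → write a, move 0, go to A
A | bbbb[a]ac_   read a → write b, move +1, go to D
D | bbbbb[a]c_   read a → write a, move 0, go to A
A | bbbbb[a]c_   read a → write b, move +1, go to D
D | bbbbbb[c]_   read c → write a, move 0, go to A
A | bbbbbb[a]_   read a → write b, move +1, go to D
D | bbbbbbb[_]   read _ → write _, move -1, go to C
C | bbbbbb[b]_   read b → write a, move +1, go to D
D | bbbbbba[_]   read _ → write _, move -1, go to C
C | bbbbbb[a]_   read a → write _, move -1, go to H
H | bbbbb[b]__
M halts after 17 transitions.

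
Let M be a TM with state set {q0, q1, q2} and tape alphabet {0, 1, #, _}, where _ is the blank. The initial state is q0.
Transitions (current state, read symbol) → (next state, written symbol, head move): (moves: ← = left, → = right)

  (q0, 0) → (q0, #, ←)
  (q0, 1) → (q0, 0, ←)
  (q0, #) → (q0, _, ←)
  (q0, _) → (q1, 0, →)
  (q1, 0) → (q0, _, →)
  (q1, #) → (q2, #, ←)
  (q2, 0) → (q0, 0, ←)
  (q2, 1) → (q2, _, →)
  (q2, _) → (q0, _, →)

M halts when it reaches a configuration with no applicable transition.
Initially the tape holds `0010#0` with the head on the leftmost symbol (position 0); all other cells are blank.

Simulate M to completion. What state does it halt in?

q1

q0 | __[0]010#0   read 0 → write #, move ←, go to q0
q0 | _[_]#010#0   read _ → write 0, move →, go to q1
q1 | _0[#]010#0   read # → write #, move ←, go to q2
q2 | _[0]#010#0   read 0 → write 0, move ←, go to q0
q0 | [_]0#010#0   read _ → write 0, move →, go to q1
q1 | 0[0]#010#0   read 0 → write _, move →, go to q0
q0 | 0_[#]010#0   read # → write _, move ←, go to q0
q0 | 0[_]_010#0   read _ → write 0, move →, go to q1
q1 | 00[_]010#0
No transition is defined for (q1, _); M halts in state q1.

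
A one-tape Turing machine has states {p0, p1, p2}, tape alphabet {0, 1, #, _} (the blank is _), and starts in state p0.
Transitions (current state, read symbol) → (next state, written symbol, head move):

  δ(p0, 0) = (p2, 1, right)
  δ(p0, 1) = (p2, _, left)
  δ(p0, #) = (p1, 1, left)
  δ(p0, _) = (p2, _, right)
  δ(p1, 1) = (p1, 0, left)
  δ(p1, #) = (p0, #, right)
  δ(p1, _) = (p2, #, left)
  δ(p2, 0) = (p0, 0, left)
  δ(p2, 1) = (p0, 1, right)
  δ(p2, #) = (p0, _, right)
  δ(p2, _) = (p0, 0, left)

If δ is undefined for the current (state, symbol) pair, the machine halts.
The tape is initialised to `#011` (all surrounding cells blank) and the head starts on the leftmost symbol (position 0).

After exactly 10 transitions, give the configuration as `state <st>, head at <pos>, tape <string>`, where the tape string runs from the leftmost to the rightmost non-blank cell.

state p2, head at -2, tape 0#1011

state=p0 head=0 tape=___[#]011   (p0,#)→(p1,1,left)
state=p1 head=-1 tape=__[_]1011   (p1,_)→(p2,#,left)
state=p2 head=-2 tape=_[_]#1011   (p2,_)→(p0,0,left)
state=p0 head=-3 tape=[_]0#1011   (p0,_)→(p2,_,right)
state=p2 head=-2 tape=_[0]#1011   (p2,0)→(p0,0,left)
state=p0 head=-3 tape=[_]0#1011   (p0,_)→(p2,_,right)
state=p2 head=-2 tape=_[0]#1011   (p2,0)→(p0,0,left)
state=p0 head=-3 tape=[_]0#1011   (p0,_)→(p2,_,right)
state=p2 head=-2 tape=_[0]#1011   (p2,0)→(p0,0,left)
state=p0 head=-3 tape=[_]0#1011   (p0,_)→(p2,_,right)
state=p2 head=-2 tape=_[0]#1011
After 10 steps: state p2, head at -2, tape 0#1011.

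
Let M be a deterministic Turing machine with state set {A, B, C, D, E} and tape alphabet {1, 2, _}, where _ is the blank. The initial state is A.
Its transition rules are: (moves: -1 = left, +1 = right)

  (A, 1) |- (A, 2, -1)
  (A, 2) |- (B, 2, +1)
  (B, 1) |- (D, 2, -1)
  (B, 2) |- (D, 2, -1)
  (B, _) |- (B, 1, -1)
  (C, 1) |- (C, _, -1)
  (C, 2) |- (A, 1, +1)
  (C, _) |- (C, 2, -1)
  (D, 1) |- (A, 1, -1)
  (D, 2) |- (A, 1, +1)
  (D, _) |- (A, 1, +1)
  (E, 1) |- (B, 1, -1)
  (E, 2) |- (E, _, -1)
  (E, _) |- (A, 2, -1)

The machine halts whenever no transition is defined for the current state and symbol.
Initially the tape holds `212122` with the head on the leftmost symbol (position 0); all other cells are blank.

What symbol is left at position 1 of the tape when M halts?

2

A | _[2]12122_   read 2 → write 2, move +1, go to B
B | _2[1]2122_   read 1 → write 2, move -1, go to D
D | _[2]22122_   read 2 → write 1, move +1, go to A
A | _1[2]2122_   read 2 → write 2, move +1, go to B
B | _12[2]122_   read 2 → write 2, move -1, go to D
D | _1[2]2122_   read 2 → write 1, move +1, go to A
A | _11[2]122_   read 2 → write 2, move +1, go to B
B | _112[1]22_   read 1 → write 2, move -1, go to D
D | _11[2]222_   read 2 → write 1, move +1, go to A
A | _111[2]22_   read 2 → write 2, move +1, go to B
B | _1112[2]2_   read 2 → write 2, move -1, go to D
D | _111[2]22_   read 2 → write 1, move +1, go to A
A | _1111[2]2_   read 2 → write 2, move +1, go to B
B | _11112[2]_   read 2 → write 2, move -1, go to D
D | _1111[2]2_   read 2 → write 1, move +1, go to A
A | _11111[2]_   read 2 → write 2, move +1, go to B
B | _111112[_]   read _ → write 1, move -1, go to B
B | _11111[2]1   read 2 → write 2, move -1, go to D
D | _1111[1]21   read 1 → write 1, move -1, go to A
A | _111[1]121   read 1 → write 2, move -1, go to A
A | _11[1]2121   read 1 → write 2, move -1, go to A
A | _1[1]22121   read 1 → write 2, move -1, go to A
A | _[1]222121   read 1 → write 2, move -1, go to A
A | [_]2222121
Cell 1 holds 2 when M halts.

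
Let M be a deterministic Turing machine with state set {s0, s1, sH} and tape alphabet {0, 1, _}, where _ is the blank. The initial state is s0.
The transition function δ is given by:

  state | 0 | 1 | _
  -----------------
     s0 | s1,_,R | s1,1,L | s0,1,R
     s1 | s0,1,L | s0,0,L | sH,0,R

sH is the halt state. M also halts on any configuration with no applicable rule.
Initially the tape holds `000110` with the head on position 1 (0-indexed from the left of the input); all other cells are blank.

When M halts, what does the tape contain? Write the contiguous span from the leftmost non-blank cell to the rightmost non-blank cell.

01010101

state=s0 head=1 tape=__0[0]0110   (s0,0)→(s1,_,R)
state=s1 head=2 tape=__0_[0]110   (s1,0)→(s0,1,L)
state=s0 head=1 tape=__0[_]1110   (s0,_)→(s0,1,R)
state=s0 head=2 tape=__01[1]110   (s0,1)→(s1,1,L)
state=s1 head=1 tape=__0[1]1110   (s1,1)→(s0,0,L)
state=s0 head=0 tape=__[0]01110   (s0,0)→(s1,_,R)
state=s1 head=1 tape=___[0]1110   (s1,0)→(s0,1,L)
state=s0 head=0 tape=__[_]11110   (s0,_)→(s0,1,R)
state=s0 head=1 tape=__1[1]1110   (s0,1)→(s1,1,L)
state=s1 head=0 tape=__[1]11110   (s1,1)→(s0,0,L)
state=s0 head=-1 tape=_[_]011110   (s0,_)→(s0,1,R)
state=s0 head=0 tape=_1[0]11110   (s0,0)→(s1,_,R)
state=s1 head=1 tape=_1_[1]1110   (s1,1)→(s0,0,L)
state=s0 head=0 tape=_1[_]01110   (s0,_)→(s0,1,R)
state=s0 head=1 tape=_11[0]1110   (s0,0)→(s1,_,R)
state=s1 head=2 tape=_11_[1]110   (s1,1)→(s0,0,L)
state=s0 head=1 tape=_11[_]0110   (s0,_)→(s0,1,R)
state=s0 head=2 tape=_111[0]110   (s0,0)→(s1,_,R)
state=s1 head=3 tape=_111_[1]10   (s1,1)→(s0,0,L)
state=s0 head=2 tape=_111[_]010   (s0,_)→(s0,1,R)
state=s0 head=3 tape=_1111[0]10   (s0,0)→(s1,_,R)
state=s1 head=4 tape=_1111_[1]0   (s1,1)→(s0,0,L)
state=s0 head=3 tape=_1111[_]00   (s0,_)→(s0,1,R)
state=s0 head=4 tape=_11111[0]0   (s0,0)→(s1,_,R)
state=s1 head=5 tape=_11111_[0]   (s1,0)→(s0,1,L)
state=s0 head=4 tape=_11111[_]1   (s0,_)→(s0,1,R)
state=s0 head=5 tape=_111111[1]   (s0,1)→(s1,1,L)
state=s1 head=4 tape=_11111[1]1   (s1,1)→(s0,0,L)
state=s0 head=3 tape=_1111[1]01   (s0,1)→(s1,1,L)
state=s1 head=2 tape=_111[1]101   (s1,1)→(s0,0,L)
state=s0 head=1 tape=_11[1]0101   (s0,1)→(s1,1,L)
state=s1 head=0 tape=_1[1]10101   (s1,1)→(s0,0,L)
state=s0 head=-1 tape=_[1]010101   (s0,1)→(s1,1,L)
state=s1 head=-2 tape=[_]1010101   (s1,_)→(sH,0,R)
state=sH head=-1 tape=0[1]010101
The non-blank tape span at halt is 01010101.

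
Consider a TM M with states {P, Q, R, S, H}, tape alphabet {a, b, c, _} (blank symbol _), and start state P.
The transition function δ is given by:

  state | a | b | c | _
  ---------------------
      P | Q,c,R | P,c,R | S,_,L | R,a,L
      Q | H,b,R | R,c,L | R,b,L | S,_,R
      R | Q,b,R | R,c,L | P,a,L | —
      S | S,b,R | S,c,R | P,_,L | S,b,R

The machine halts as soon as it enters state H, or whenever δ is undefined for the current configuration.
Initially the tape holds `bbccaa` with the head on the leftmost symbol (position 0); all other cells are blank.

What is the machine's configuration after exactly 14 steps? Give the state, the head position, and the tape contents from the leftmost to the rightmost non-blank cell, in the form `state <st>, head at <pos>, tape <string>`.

state P, head at 2, tape bbcaaaa

P | _[b]bccaa   read b → write c, move R, go to P
P | _c[b]ccaa   read b → write c, move R, go to P
P | _cc[c]caa   read c → write _, move L, go to S
S | _c[c]_caa   read c → write _, move L, go to P
P | _[c]__caa   read c → write _, move L, go to S
S | [_]___caa   read _ → write b, move R, go to S
S | b[_]__caa   read _ → write b, move R, go to S
S | bb[_]_caa   read _ → write b, move R, go to S
S | bbb[_]caa   read _ → write b, move R, go to S
S | bbbb[c]aa   read c → write _, move L, go to P
P | bbb[b]_aa   read b → write c, move R, go to P
P | bbbc[_]aa   read _ → write a, move L, go to R
R | bbb[c]aaa   read c → write a, move L, go to P
P | bb[b]aaaa   read b → write c, move R, go to P
P | bbc[a]aaa
After 14 steps: state P, head at 2, tape bbcaaaa.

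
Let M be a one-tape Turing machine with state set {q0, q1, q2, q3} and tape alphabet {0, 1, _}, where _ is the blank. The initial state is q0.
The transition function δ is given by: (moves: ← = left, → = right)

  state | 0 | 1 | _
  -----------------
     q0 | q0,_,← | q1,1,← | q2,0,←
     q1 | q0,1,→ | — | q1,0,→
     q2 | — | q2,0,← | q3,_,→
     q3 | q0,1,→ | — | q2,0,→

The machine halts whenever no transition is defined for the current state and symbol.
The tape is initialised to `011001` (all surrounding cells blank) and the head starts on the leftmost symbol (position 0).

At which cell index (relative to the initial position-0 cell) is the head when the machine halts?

-1

q0 | __[0]11001   read 0 → write _, move ←, go to q0
q0 | _[_]_11001   read _ → write 0, move ←, go to q2
q2 | [_]0_11001   read _ → write _, move →, go to q3
q3 | _[0]_11001   read 0 → write 1, move →, go to q0
q0 | _1[_]11001   read _ → write 0, move ←, go to q2
q2 | _[1]011001   read 1 → write 0, move ←, go to q2
q2 | [_]0011001   read _ → write _, move →, go to q3
q3 | _[0]011001   read 0 → write 1, move →, go to q0
q0 | _1[0]11001   read 0 → write _, move ←, go to q0
q0 | _[1]_11001   read 1 → write 1, move ←, go to q1
q1 | [_]1_11001   read _ → write 0, move →, go to q1
q1 | 0[1]_11001
At halt the head is at cell -1.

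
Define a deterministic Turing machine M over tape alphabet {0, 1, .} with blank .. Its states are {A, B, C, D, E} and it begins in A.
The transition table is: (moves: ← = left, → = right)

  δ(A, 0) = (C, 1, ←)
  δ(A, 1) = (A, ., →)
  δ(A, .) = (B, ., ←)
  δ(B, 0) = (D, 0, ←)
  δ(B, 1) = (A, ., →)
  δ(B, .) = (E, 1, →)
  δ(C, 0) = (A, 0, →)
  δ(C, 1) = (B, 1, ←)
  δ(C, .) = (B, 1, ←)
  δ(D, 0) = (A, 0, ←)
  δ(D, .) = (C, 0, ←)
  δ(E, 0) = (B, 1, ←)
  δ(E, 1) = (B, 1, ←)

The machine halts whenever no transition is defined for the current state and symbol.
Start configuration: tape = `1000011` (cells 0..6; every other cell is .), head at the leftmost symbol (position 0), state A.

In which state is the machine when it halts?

state=A head=0 tape=.[1]000011.   (A,1)→(A,.,→)
state=A head=1 tape=..[0]00011.   (A,0)→(C,1,←)
state=C head=0 tape=.[.]100011.   (C,.)→(B,1,←)
state=B head=-1 tape=[.]1100011.   (B,.)→(E,1,→)
state=E head=0 tape=1[1]100011.   (E,1)→(B,1,←)
state=B head=-1 tape=[1]1100011.   (B,1)→(A,.,→)
state=A head=0 tape=.[1]100011.   (A,1)→(A,.,→)
state=A head=1 tape=..[1]00011.   (A,1)→(A,.,→)
state=A head=2 tape=...[0]0011.   (A,0)→(C,1,←)
state=C head=1 tape=..[.]10011.   (C,.)→(B,1,←)
state=B head=0 tape=.[.]110011.   (B,.)→(E,1,→)
state=E head=1 tape=.1[1]10011.   (E,1)→(B,1,←)
state=B head=0 tape=.[1]110011.   (B,1)→(A,.,→)
state=A head=1 tape=..[1]10011.   (A,1)→(A,.,→)
state=A head=2 tape=...[1]0011.   (A,1)→(A,.,→)
state=A head=3 tape=....[0]011.   (A,0)→(C,1,←)
state=C head=2 tape=...[.]1011.   (C,.)→(B,1,←)
state=B head=1 tape=..[.]11011.   (B,.)→(E,1,→)
state=E head=2 tape=..1[1]1011.   (E,1)→(B,1,←)
state=B head=1 tape=..[1]11011.   (B,1)→(A,.,→)
state=A head=2 tape=...[1]1011.   (A,1)→(A,.,→)
state=A head=3 tape=....[1]011.   (A,1)→(A,.,→)
state=A head=4 tape=.....[0]11.   (A,0)→(C,1,←)
state=C head=3 tape=....[.]111.   (C,.)→(B,1,←)
state=B head=2 tape=...[.]1111.   (B,.)→(E,1,→)
state=E head=3 tape=...1[1]111.   (E,1)→(B,1,←)
state=B head=2 tape=...[1]1111.   (B,1)→(A,.,→)
state=A head=3 tape=....[1]111.   (A,1)→(A,.,→)
state=A head=4 tape=.....[1]11.   (A,1)→(A,.,→)
state=A head=5 tape=......[1]1.   (A,1)→(A,.,→)
state=A head=6 tape=.......[1].   (A,1)→(A,.,→)
state=A head=7 tape=........[.]   (A,.)→(B,.,←)
state=B head=6 tape=.......[.].   (B,.)→(E,1,→)
state=E head=7 tape=.......1[.]
No transition is defined for (E, .); M halts in state E.

E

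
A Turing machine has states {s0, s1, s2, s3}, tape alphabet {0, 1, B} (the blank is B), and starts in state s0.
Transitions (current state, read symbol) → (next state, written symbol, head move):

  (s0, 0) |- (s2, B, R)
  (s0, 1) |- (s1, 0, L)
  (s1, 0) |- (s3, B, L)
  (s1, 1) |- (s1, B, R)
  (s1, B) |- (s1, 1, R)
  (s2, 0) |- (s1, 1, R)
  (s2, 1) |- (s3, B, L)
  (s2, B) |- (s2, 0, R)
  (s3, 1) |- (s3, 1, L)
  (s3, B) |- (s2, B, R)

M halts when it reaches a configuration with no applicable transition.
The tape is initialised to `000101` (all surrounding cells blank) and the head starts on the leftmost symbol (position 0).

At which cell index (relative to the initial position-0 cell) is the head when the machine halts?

state=s0 head=0 tape=[0]00101   (s0,0)→(s2,B,R)
state=s2 head=1 tape=B[0]0101   (s2,0)→(s1,1,R)
state=s1 head=2 tape=B1[0]101   (s1,0)→(s3,B,L)
state=s3 head=1 tape=B[1]B101   (s3,1)→(s3,1,L)
state=s3 head=0 tape=[B]1B101   (s3,B)→(s2,B,R)
state=s2 head=1 tape=B[1]B101   (s2,1)→(s3,B,L)
state=s3 head=0 tape=[B]BB101   (s3,B)→(s2,B,R)
state=s2 head=1 tape=B[B]B101   (s2,B)→(s2,0,R)
state=s2 head=2 tape=B0[B]101   (s2,B)→(s2,0,R)
state=s2 head=3 tape=B00[1]01   (s2,1)→(s3,B,L)
state=s3 head=2 tape=B0[0]B01
At halt the head is at cell 2.

2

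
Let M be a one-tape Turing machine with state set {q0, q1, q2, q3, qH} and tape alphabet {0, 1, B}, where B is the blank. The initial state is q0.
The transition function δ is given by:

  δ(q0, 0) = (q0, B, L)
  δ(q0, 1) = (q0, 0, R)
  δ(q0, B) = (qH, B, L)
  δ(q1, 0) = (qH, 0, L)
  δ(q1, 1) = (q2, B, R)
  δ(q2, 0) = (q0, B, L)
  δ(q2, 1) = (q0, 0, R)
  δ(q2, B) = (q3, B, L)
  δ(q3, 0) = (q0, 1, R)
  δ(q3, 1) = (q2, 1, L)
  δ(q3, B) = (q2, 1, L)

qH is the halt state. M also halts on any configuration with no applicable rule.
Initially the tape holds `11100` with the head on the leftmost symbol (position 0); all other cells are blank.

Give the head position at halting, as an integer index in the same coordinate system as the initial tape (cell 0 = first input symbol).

-2

q0 | BB[1]1100   read 1 → write 0, move R, go to q0
q0 | BB0[1]100   read 1 → write 0, move R, go to q0
q0 | BB00[1]00   read 1 → write 0, move R, go to q0
q0 | BB000[0]0   read 0 → write B, move L, go to q0
q0 | BB00[0]B0   read 0 → write B, move L, go to q0
q0 | BB0[0]BB0   read 0 → write B, move L, go to q0
q0 | BB[0]BBB0   read 0 → write B, move L, go to q0
q0 | B[B]BBBB0   read B → write B, move L, go to qH
qH | [B]BBBBB0
At halt the head is at cell -2.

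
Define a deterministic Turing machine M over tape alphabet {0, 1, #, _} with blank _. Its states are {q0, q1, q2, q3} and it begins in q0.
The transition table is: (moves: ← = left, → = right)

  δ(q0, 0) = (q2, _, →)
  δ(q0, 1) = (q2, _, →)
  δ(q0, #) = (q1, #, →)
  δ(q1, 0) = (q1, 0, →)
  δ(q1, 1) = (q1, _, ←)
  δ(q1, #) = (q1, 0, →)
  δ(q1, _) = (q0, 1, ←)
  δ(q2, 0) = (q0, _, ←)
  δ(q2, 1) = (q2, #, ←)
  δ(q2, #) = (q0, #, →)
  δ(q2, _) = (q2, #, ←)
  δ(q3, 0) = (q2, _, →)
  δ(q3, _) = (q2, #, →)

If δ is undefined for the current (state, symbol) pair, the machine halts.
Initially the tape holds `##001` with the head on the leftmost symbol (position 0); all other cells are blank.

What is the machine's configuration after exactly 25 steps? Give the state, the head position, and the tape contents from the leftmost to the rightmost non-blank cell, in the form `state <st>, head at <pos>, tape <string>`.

q0 | [#]#001_   read # → write #, move →, go to q1
q1 | #[#]001_   read # → write 0, move →, go to q1
q1 | #0[0]01_   read 0 → write 0, move →, go to q1
q1 | #00[0]1_   read 0 → write 0, move →, go to q1
q1 | #000[1]_   read 1 → write _, move ←, go to q1
q1 | #00[0]__   read 0 → write 0, move →, go to q1
q1 | #000[_]_   read _ → write 1, move ←, go to q0
q0 | #00[0]1_   read 0 → write _, move →, go to q2
q2 | #00_[1]_   read 1 → write #, move ←, go to q2
q2 | #00[_]#_   read _ → write #, move ←, go to q2
q2 | #0[0]##_   read 0 → write _, move ←, go to q0
q0 | #[0]_##_   read 0 → write _, move →, go to q2
q2 | #_[_]##_   read _ → write #, move ←, go to q2
q2 | #[_]###_   read _ → write #, move ←, go to q2
q2 | [#]####_   read # → write #, move →, go to q0
q0 | #[#]###_   read # → write #, move →, go to q1
q1 | ##[#]##_   read # → write 0, move →, go to q1
q1 | ##0[#]#_   read # → write 0, move →, go to q1
q1 | ##00[#]_   read # → write 0, move →, go to q1
q1 | ##000[_]   read _ → write 1, move ←, go to q0
q0 | ##00[0]1   read 0 → write _, move →, go to q2
q2 | ##00_[1]   read 1 → write #, move ←, go to q2
q2 | ##00[_]#   read _ → write #, move ←, go to q2
q2 | ##0[0]##   read 0 → write _, move ←, go to q0
q0 | ##[0]_##   read 0 → write _, move →, go to q2
q2 | ##_[_]##
After 25 steps: state q2, head at 3, tape ##__##.

state q2, head at 3, tape ##__##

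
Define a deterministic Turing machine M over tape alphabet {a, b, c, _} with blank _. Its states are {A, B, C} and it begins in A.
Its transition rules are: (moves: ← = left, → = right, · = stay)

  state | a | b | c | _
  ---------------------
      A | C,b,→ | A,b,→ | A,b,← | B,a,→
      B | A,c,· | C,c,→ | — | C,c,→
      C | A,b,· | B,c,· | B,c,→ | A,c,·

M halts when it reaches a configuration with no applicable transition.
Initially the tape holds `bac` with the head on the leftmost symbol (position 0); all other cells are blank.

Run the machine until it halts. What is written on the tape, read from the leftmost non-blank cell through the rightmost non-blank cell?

A | [b]ac_____   read b → write b, move →, go to A
A | b[a]c_____   read a → write b, move →, go to C
C | bb[c]_____   read c → write c, move →, go to B
B | bbc[_]____   read _ → write c, move →, go to C
C | bbcc[_]___   read _ → write c, move ·, go to A
A | bbcc[c]___   read c → write b, move ←, go to A
A | bbc[c]b___   read c → write b, move ←, go to A
A | bb[c]bb___   read c → write b, move ←, go to A
A | b[b]bbb___   read b → write b, move →, go to A
A | bb[b]bb___   read b → write b, move →, go to A
A | bbb[b]b___   read b → write b, move →, go to A
A | bbbb[b]___   read b → write b, move →, go to A
A | bbbbb[_]__   read _ → write a, move →, go to B
B | bbbbba[_]_   read _ → write c, move →, go to C
C | bbbbbac[_]   read _ → write c, move ·, go to A
A | bbbbbac[c]   read c → write b, move ←, go to A
A | bbbbba[c]b   read c → write b, move ←, go to A
A | bbbbb[a]bb   read a → write b, move →, go to C
C | bbbbbb[b]b   read b → write c, move ·, go to B
B | bbbbbb[c]b
The non-blank tape span at halt is bbbbbbcb.

bbbbbbcb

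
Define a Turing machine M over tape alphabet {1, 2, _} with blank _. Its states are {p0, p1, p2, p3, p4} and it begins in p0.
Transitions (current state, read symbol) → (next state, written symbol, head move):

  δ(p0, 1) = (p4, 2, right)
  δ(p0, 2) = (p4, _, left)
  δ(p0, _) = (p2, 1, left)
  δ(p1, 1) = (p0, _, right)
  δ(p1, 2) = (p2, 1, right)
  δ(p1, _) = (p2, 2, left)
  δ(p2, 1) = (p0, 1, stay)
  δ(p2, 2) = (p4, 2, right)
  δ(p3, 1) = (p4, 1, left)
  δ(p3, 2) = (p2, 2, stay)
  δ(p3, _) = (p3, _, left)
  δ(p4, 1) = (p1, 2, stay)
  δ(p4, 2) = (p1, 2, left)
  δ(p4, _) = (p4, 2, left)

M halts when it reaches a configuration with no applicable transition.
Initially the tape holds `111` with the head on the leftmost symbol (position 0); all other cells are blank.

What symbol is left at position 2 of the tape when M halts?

state=p0 head=0 tape=__[1]11_   (p0,1)→(p4,2,right)
state=p4 head=1 tape=__2[1]1_   (p4,1)→(p1,2,stay)
state=p1 head=1 tape=__2[2]1_   (p1,2)→(p2,1,right)
state=p2 head=2 tape=__21[1]_   (p2,1)→(p0,1,stay)
state=p0 head=2 tape=__21[1]_   (p0,1)→(p4,2,right)
state=p4 head=3 tape=__212[_]   (p4,_)→(p4,2,left)
state=p4 head=2 tape=__21[2]2   (p4,2)→(p1,2,left)
state=p1 head=1 tape=__2[1]22   (p1,1)→(p0,_,right)
state=p0 head=2 tape=__2_[2]2   (p0,2)→(p4,_,left)
state=p4 head=1 tape=__2[_]_2   (p4,_)→(p4,2,left)
state=p4 head=0 tape=__[2]2_2   (p4,2)→(p1,2,left)
state=p1 head=-1 tape=_[_]22_2   (p1,_)→(p2,2,left)
state=p2 head=-2 tape=[_]222_2
Cell 2 holds _ when M halts.

_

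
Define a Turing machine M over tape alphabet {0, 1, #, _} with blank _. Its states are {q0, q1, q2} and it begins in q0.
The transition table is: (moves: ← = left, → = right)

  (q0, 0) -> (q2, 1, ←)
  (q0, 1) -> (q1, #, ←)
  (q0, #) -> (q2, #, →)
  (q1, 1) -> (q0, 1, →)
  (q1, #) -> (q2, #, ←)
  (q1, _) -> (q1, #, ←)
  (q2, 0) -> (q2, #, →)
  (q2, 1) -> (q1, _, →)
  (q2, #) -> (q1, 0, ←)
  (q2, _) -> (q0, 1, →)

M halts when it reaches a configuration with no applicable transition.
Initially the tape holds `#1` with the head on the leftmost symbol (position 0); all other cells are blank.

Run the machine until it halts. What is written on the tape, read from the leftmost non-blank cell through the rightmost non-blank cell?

1##1

state=q0 head=0 tape=_[#]1___   (q0,#)→(q2,#,→)
state=q2 head=1 tape=_#[1]___   (q2,1)→(q1,_,→)
state=q1 head=2 tape=_#_[_]__   (q1,_)→(q1,#,←)
state=q1 head=1 tape=_#[_]#__   (q1,_)→(q1,#,←)
state=q1 head=0 tape=_[#]##__   (q1,#)→(q2,#,←)
state=q2 head=-1 tape=[_]###__   (q2,_)→(q0,1,→)
state=q0 head=0 tape=1[#]##__   (q0,#)→(q2,#,→)
state=q2 head=1 tape=1#[#]#__   (q2,#)→(q1,0,←)
state=q1 head=0 tape=1[#]0#__   (q1,#)→(q2,#,←)
state=q2 head=-1 tape=[1]#0#__   (q2,1)→(q1,_,→)
state=q1 head=0 tape=_[#]0#__   (q1,#)→(q2,#,←)
state=q2 head=-1 tape=[_]#0#__   (q2,_)→(q0,1,→)
state=q0 head=0 tape=1[#]0#__   (q0,#)→(q2,#,→)
state=q2 head=1 tape=1#[0]#__   (q2,0)→(q2,#,→)
state=q2 head=2 tape=1##[#]__   (q2,#)→(q1,0,←)
state=q1 head=1 tape=1#[#]0__   (q1,#)→(q2,#,←)
state=q2 head=0 tape=1[#]#0__   (q2,#)→(q1,0,←)
state=q1 head=-1 tape=[1]0#0__   (q1,1)→(q0,1,→)
state=q0 head=0 tape=1[0]#0__   (q0,0)→(q2,1,←)
state=q2 head=-1 tape=[1]1#0__   (q2,1)→(q1,_,→)
state=q1 head=0 tape=_[1]#0__   (q1,1)→(q0,1,→)
state=q0 head=1 tape=_1[#]0__   (q0,#)→(q2,#,→)
state=q2 head=2 tape=_1#[0]__   (q2,0)→(q2,#,→)
state=q2 head=3 tape=_1##[_]_   (q2,_)→(q0,1,→)
state=q0 head=4 tape=_1##1[_]
The non-blank tape span at halt is 1##1.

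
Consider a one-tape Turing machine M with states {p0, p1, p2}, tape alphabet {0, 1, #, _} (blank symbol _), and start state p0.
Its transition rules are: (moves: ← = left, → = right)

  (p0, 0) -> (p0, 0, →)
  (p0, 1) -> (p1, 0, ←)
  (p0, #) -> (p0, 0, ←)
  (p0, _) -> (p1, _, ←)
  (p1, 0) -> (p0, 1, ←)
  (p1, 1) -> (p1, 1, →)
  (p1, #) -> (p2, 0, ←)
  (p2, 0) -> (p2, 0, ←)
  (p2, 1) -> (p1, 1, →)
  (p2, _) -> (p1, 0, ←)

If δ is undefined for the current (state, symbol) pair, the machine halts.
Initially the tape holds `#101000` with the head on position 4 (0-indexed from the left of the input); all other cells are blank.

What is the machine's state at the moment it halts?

state=p0 head=4 tape=__#101[0]00_   (p0,0)→(p0,0,→)
state=p0 head=5 tape=__#1010[0]0_   (p0,0)→(p0,0,→)
state=p0 head=6 tape=__#10100[0]_   (p0,0)→(p0,0,→)
state=p0 head=7 tape=__#101000[_]   (p0,_)→(p1,_,←)
state=p1 head=6 tape=__#10100[0]_   (p1,0)→(p0,1,←)
state=p0 head=5 tape=__#1010[0]1_   (p0,0)→(p0,0,→)
state=p0 head=6 tape=__#10100[1]_   (p0,1)→(p1,0,←)
state=p1 head=5 tape=__#1010[0]0_   (p1,0)→(p0,1,←)
state=p0 head=4 tape=__#101[0]10_   (p0,0)→(p0,0,→)
state=p0 head=5 tape=__#1010[1]0_   (p0,1)→(p1,0,←)
state=p1 head=4 tape=__#101[0]00_   (p1,0)→(p0,1,←)
state=p0 head=3 tape=__#10[1]100_   (p0,1)→(p1,0,←)
state=p1 head=2 tape=__#1[0]0100_   (p1,0)→(p0,1,←)
state=p0 head=1 tape=__#[1]10100_   (p0,1)→(p1,0,←)
state=p1 head=0 tape=__[#]010100_   (p1,#)→(p2,0,←)
state=p2 head=-1 tape=_[_]0010100_   (p2,_)→(p1,0,←)
state=p1 head=-2 tape=[_]00010100_
No transition is defined for (p1, _); M halts in state p1.

p1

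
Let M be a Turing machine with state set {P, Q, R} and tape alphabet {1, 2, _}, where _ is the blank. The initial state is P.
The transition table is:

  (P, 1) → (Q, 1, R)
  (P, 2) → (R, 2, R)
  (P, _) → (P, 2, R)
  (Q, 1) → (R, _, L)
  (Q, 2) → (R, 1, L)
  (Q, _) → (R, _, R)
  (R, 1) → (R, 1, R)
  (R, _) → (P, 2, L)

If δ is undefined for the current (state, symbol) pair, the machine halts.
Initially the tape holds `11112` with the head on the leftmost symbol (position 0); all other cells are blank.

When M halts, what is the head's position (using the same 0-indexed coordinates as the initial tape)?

4

state=P head=0 tape=[1]1112   (P,1)→(Q,1,R)
state=Q head=1 tape=1[1]112   (Q,1)→(R,_,L)
state=R head=0 tape=[1]_112   (R,1)→(R,1,R)
state=R head=1 tape=1[_]112   (R,_)→(P,2,L)
state=P head=0 tape=[1]2112   (P,1)→(Q,1,R)
state=Q head=1 tape=1[2]112   (Q,2)→(R,1,L)
state=R head=0 tape=[1]1112   (R,1)→(R,1,R)
state=R head=1 tape=1[1]112   (R,1)→(R,1,R)
state=R head=2 tape=11[1]12   (R,1)→(R,1,R)
state=R head=3 tape=111[1]2   (R,1)→(R,1,R)
state=R head=4 tape=1111[2]
At halt the head is at cell 4.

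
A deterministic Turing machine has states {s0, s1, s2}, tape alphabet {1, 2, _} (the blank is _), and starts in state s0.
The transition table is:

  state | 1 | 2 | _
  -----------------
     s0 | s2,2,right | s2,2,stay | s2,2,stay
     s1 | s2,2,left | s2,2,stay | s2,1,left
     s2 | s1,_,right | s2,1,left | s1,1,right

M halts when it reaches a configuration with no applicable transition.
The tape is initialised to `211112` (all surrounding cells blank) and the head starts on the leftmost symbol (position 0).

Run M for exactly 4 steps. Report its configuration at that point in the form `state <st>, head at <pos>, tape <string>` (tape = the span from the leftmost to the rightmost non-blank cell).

s0 | _[2]11112   read 2 → write 2, move stay, go to s2
s2 | _[2]11112   read 2 → write 1, move left, go to s2
s2 | [_]111112   read _ → write 1, move right, go to s1
s1 | 1[1]11112   read 1 → write 2, move left, go to s2
s2 | [1]211112
After 4 steps: state s2, head at -1, tape 1211112.

state s2, head at -1, tape 1211112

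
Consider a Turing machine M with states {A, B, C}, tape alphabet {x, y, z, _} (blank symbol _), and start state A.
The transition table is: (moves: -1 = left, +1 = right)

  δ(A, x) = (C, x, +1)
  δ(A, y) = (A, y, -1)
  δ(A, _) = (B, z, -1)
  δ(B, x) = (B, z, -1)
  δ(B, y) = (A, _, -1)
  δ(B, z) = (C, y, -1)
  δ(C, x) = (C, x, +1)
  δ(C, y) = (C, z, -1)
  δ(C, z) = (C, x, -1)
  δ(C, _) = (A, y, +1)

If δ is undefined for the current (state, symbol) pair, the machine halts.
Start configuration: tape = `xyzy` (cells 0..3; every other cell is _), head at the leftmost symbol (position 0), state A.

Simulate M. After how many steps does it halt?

19

state=A head=0 tape=[x]yzy__   (A,x)→(C,x,+1)
state=C head=1 tape=x[y]zy__   (C,y)→(C,z,-1)
state=C head=0 tape=[x]zzy__   (C,x)→(C,x,+1)
state=C head=1 tape=x[z]zy__   (C,z)→(C,x,-1)
state=C head=0 tape=[x]xzy__   (C,x)→(C,x,+1)
state=C head=1 tape=x[x]zy__   (C,x)→(C,x,+1)
state=C head=2 tape=xx[z]y__   (C,z)→(C,x,-1)
state=C head=1 tape=x[x]xy__   (C,x)→(C,x,+1)
state=C head=2 tape=xx[x]y__   (C,x)→(C,x,+1)
state=C head=3 tape=xxx[y]__   (C,y)→(C,z,-1)
state=C head=2 tape=xx[x]z__   (C,x)→(C,x,+1)
state=C head=3 tape=xxx[z]__   (C,z)→(C,x,-1)
state=C head=2 tape=xx[x]x__   (C,x)→(C,x,+1)
state=C head=3 tape=xxx[x]__   (C,x)→(C,x,+1)
state=C head=4 tape=xxxx[_]_   (C,_)→(A,y,+1)
state=A head=5 tape=xxxxy[_]   (A,_)→(B,z,-1)
state=B head=4 tape=xxxx[y]z   (B,y)→(A,_,-1)
state=A head=3 tape=xxx[x]_z   (A,x)→(C,x,+1)
state=C head=4 tape=xxxx[_]z   (C,_)→(A,y,+1)
state=A head=5 tape=xxxxy[z]
M halts after 19 transitions.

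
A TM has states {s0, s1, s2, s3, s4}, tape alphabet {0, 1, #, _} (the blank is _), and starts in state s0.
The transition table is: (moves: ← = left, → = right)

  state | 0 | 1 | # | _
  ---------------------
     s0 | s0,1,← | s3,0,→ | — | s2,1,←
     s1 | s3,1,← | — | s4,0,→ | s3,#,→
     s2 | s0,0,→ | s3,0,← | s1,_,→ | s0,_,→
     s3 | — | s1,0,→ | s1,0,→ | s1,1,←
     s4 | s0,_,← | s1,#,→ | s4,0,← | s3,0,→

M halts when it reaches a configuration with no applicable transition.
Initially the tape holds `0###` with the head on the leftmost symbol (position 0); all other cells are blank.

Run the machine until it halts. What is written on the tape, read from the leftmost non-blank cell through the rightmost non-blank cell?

s0 | ___[0]###   read 0 → write 1, move ←, go to s0
s0 | __[_]1###   read _ → write 1, move ←, go to s2
s2 | _[_]11###   read _ → write _, move →, go to s0
s0 | __[1]1###   read 1 → write 0, move →, go to s3
s3 | __0[1]###   read 1 → write 0, move →, go to s1
s1 | __00[#]##   read # → write 0, move →, go to s4
s4 | __000[#]#   read # → write 0, move ←, go to s4
s4 | __00[0]0#   read 0 → write _, move ←, go to s0
s0 | __0[0]_0#   read 0 → write 1, move ←, go to s0
s0 | __[0]1_0#   read 0 → write 1, move ←, go to s0
s0 | _[_]11_0#   read _ → write 1, move ←, go to s2
s2 | [_]111_0#   read _ → write _, move →, go to s0
s0 | _[1]11_0#   read 1 → write 0, move →, go to s3
s3 | _0[1]1_0#   read 1 → write 0, move →, go to s1
s1 | _00[1]_0#
The non-blank tape span at halt is 001_0#.

001_0#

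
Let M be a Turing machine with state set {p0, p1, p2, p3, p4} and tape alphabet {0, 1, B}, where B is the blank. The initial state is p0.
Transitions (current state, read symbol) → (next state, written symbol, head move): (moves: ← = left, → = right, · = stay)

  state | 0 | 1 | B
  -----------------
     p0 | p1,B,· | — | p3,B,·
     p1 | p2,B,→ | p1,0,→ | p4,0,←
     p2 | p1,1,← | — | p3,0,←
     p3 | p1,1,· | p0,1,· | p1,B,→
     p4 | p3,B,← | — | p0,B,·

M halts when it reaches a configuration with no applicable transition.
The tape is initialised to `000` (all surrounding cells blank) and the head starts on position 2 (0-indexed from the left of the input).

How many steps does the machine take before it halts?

state=p0 head=2 tape=B00[0]   (p0,0)→(p1,B,·)
state=p1 head=2 tape=B00[B]   (p1,B)→(p4,0,←)
state=p4 head=1 tape=B0[0]0   (p4,0)→(p3,B,←)
state=p3 head=0 tape=B[0]B0   (p3,0)→(p1,1,·)
state=p1 head=0 tape=B[1]B0   (p1,1)→(p1,0,→)
state=p1 head=1 tape=B0[B]0   (p1,B)→(p4,0,←)
state=p4 head=0 tape=B[0]00   (p4,0)→(p3,B,←)
state=p3 head=-1 tape=[B]B00   (p3,B)→(p1,B,→)
state=p1 head=0 tape=B[B]00   (p1,B)→(p4,0,←)
state=p4 head=-1 tape=[B]000   (p4,B)→(p0,B,·)
state=p0 head=-1 tape=[B]000   (p0,B)→(p3,B,·)
state=p3 head=-1 tape=[B]000   (p3,B)→(p1,B,→)
state=p1 head=0 tape=B[0]00   (p1,0)→(p2,B,→)
state=p2 head=1 tape=BB[0]0   (p2,0)→(p1,1,←)
state=p1 head=0 tape=B[B]10   (p1,B)→(p4,0,←)
state=p4 head=-1 tape=[B]010   (p4,B)→(p0,B,·)
state=p0 head=-1 tape=[B]010   (p0,B)→(p3,B,·)
state=p3 head=-1 tape=[B]010   (p3,B)→(p1,B,→)
state=p1 head=0 tape=B[0]10   (p1,0)→(p2,B,→)
state=p2 head=1 tape=BB[1]0
M halts after 19 transitions.

19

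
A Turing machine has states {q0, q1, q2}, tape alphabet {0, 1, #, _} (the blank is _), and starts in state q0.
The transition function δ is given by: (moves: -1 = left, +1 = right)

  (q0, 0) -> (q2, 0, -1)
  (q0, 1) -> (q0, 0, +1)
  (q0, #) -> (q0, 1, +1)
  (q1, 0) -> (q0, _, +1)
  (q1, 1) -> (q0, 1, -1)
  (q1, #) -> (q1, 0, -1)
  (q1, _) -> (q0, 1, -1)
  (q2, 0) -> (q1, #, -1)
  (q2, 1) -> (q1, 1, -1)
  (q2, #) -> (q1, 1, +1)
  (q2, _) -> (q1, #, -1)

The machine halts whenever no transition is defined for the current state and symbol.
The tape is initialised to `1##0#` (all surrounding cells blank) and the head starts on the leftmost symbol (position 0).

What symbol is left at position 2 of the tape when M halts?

q0 | ___[1]##0#   read 1 → write 0, move +1, go to q0
q0 | ___0[#]#0#   read # → write 1, move +1, go to q0
q0 | ___01[#]0#   read # → write 1, move +1, go to q0
q0 | ___011[0]#   read 0 → write 0, move -1, go to q2
q2 | ___01[1]0#   read 1 → write 1, move -1, go to q1
q1 | ___0[1]10#   read 1 → write 1, move -1, go to q0
q0 | ___[0]110#   read 0 → write 0, move -1, go to q2
q2 | __[_]0110#   read _ → write #, move -1, go to q1
q1 | _[_]#0110#   read _ → write 1, move -1, go to q0
q0 | [_]1#0110#
Cell 2 holds 1 when M halts.

1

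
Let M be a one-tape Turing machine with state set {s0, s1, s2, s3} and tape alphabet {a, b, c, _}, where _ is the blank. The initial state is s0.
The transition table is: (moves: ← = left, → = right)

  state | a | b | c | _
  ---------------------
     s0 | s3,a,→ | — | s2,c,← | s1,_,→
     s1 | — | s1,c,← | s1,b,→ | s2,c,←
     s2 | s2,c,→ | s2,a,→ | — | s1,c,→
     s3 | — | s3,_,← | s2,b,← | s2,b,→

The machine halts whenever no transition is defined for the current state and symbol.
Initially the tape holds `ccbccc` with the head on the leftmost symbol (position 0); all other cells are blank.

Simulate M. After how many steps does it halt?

s0 | _[c]cbccc_   read c → write c, move ←, go to s2
s2 | [_]ccbccc_   read _ → write c, move →, go to s1
s1 | c[c]cbccc_   read c → write b, move →, go to s1
s1 | cb[c]bccc_   read c → write b, move →, go to s1
s1 | cbb[b]ccc_   read b → write c, move ←, go to s1
s1 | cb[b]cccc_   read b → write c, move ←, go to s1
s1 | c[b]ccccc_   read b → write c, move ←, go to s1
s1 | [c]cccccc_   read c → write b, move →, go to s1
s1 | b[c]ccccc_   read c → write b, move →, go to s1
s1 | bb[c]cccc_   read c → write b, move →, go to s1
s1 | bbb[c]ccc_   read c → write b, move →, go to s1
s1 | bbbb[c]cc_   read c → write b, move →, go to s1
s1 | bbbbb[c]c_   read c → write b, move →, go to s1
s1 | bbbbbb[c]_   read c → write b, move →, go to s1
s1 | bbbbbbb[_]   read _ → write c, move ←, go to s2
s2 | bbbbbb[b]c   read b → write a, move →, go to s2
s2 | bbbbbba[c]
M halts after 16 transitions.

16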